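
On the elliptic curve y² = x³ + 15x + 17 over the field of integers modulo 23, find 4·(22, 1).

Write G = (22, 1).
Double-and-add on 4 = (100)₂. Start with G = (22, 1) for the leading 1-bit.
double: tangent at (22, 1): λ = (3·22² + 15)/(2·1) ≡ 18/2. 2⁻¹ ≡ 12 (mod 23) since 2·12 = 24 ≡ 1, so λ ≡ 18·12 ≡ 9.
  x = λ² - 22 - 22 = 81 - 44 ≡ 14; y = λ·(22 - 14) - 1 ≡ 2. → (14, 2)
double: tangent at (14, 2): λ = (3·14² + 15)/(2·2) ≡ 5/4. 4⁻¹ ≡ 6 (mod 23), so λ ≡ 5·6 ≡ 7.
  x = λ² - 14 - 14 = 49 - 28 ≡ 21; y = λ·(14 - 21) - 2 ≡ 18. → (21, 18)

(21, 18)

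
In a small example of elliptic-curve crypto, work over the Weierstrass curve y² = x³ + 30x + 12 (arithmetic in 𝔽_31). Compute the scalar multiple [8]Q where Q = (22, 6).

(23, 2)

Repeated addition: build up to 8Q.
2Q: tangent at (22, 6): λ = (3·22² + 30)/(2·6) ≡ 25/12. 12⁻¹ ≡ 13 (mod 31), so λ ≡ 25·13 ≡ 15.
  x = λ² - 22 - 22 = 225 - 44 ≡ 26; y = λ·(22 - 26) - 6 ≡ 27. → (26, 27)
3Q: (26, 27) + (22, 6). λ = (6 - 27)/(22 - 26) ≡ 10/27 mod 31. 27⁻¹ ≡ 23 (mod 31), so λ ≡ 13.
  x = λ² - 26 - 22 = 169 - 48 ≡ 28; y = λ·(26 - 28) - 27 ≡ 9. → (28, 9)
4Q: (28, 9) + (22, 6). λ = (6 - 9)/(22 - 28) ≡ 28/25 mod 31. 25⁻¹ ≡ 5 (mod 31) since 25·5 = 125 ≡ 1, so λ ≡ 16.
  x = λ² - 28 - 22 = 256 - 50 ≡ 20; y = λ·(28 - 20) - 9 ≡ 26. → (20, 26)
5Q: (20, 26) + (22, 6). λ = (6 - 26)/(22 - 20) ≡ 11/2 mod 31. 2⁻¹ ≡ 16 (mod 31) since 2·16 = 32 ≡ 1, so λ ≡ 21.
  x = λ² - 20 - 22 = 441 - 42 ≡ 27; y = λ·(20 - 27) - 26 ≡ 13. → (27, 13)
6Q: (27, 13) + (22, 6). λ = (6 - 13)/(22 - 27) ≡ 24/26 mod 31. 26⁻¹ ≡ 6 (mod 31) since 26·6 = 156 ≡ 1, so λ ≡ 20.
  x = λ² - 27 - 22 = 400 - 49 ≡ 10; y = λ·(27 - 10) - 13 ≡ 17. → (10, 17)
7Q: (10, 17) + (22, 6). λ = (6 - 17)/(22 - 10) ≡ 20/12 mod 31. 12⁻¹ ≡ 13 (mod 31), so λ ≡ 12.
  x = λ² - 10 - 22 = 144 - 32 ≡ 19; y = λ·(10 - 19) - 17 ≡ 30. → (19, 30)
8Q: (19, 30) + (22, 6). λ = (6 - 30)/(22 - 19) ≡ 7/3 mod 31. 3⁻¹ ≡ 21 (mod 31), so λ ≡ 23.
  x = λ² - 19 - 22 = 529 - 41 ≡ 23; y = λ·(19 - 23) - 30 ≡ 2. → (23, 2)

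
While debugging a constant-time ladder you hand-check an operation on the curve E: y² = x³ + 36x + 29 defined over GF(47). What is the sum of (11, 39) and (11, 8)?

O

The two points share x = 11 and their y-coordinates satisfy 39 + 8 ≡ 0 (mod 47), so they are inverses. Their sum is O.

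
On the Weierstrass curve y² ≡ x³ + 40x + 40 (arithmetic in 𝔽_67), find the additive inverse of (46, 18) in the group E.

(46, 49)

-(46, 18) = (46, -18 mod 67) = (46, 49).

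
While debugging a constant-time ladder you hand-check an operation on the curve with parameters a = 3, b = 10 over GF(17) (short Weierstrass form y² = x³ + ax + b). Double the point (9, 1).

tangent at (9, 1): λ = (3·9² + 3)/(2·1) ≡ 8/2. 2⁻¹ ≡ 9 (mod 17) since 2·9 = 18 ≡ 1, so λ ≡ 8·9 ≡ 4.
  x = λ² - 9 - 9 = 16 - 18 ≡ 15; y = λ·(9 - 15) - 1 ≡ 9. → (15, 9)

(15, 9)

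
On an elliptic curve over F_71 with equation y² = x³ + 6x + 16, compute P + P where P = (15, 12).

tangent at (15, 12): λ = (3·15² + 6)/(2·12) ≡ 42/24. 24⁻¹ ≡ 3 (mod 71) since 24·3 = 72 ≡ 1, so λ ≡ 42·3 ≡ 55.
  x = λ² - 15 - 15 = 3025 - 30 ≡ 13; y = λ·(15 - 13) - 12 ≡ 27. → (13, 27)

(13, 27)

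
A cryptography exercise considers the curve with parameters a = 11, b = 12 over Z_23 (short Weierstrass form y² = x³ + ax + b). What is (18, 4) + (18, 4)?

tangent at (18, 4): λ = (3·18² + 11)/(2·4) ≡ 17/8. 8⁻¹ ≡ 3 (mod 23) since 8·3 = 24 ≡ 1, so λ ≡ 17·3 ≡ 5.
  x = λ² - 18 - 18 = 25 - 36 ≡ 12; y = λ·(18 - 12) - 4 ≡ 3. → (12, 3)

(12, 3)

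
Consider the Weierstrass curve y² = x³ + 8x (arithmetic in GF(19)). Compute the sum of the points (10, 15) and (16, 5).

(0, 0)

(10, 15) + (16, 5). λ = (5 - 15)/(16 - 10) ≡ 9/6 mod 19. 6⁻¹ ≡ 16 (mod 19), so λ ≡ 11.
  x = λ² - 10 - 16 = 121 - 26 ≡ 0; y = λ·(10 - 0) - 15 ≡ 0. → (0, 0)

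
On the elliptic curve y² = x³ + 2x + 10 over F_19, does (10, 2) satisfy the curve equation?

y² = 2² ≡ 4; x³ + 2x + 10 = 1030 ≡ 4 (mod 19). 4 = 4.

yes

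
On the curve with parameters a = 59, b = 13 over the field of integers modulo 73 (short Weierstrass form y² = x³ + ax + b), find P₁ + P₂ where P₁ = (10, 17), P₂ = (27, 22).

(52, 5)

(10, 17) + (27, 22). λ = (22 - 17)/(27 - 10) ≡ 5/17 mod 73. 17⁻¹ ≡ 43 (mod 73), so λ ≡ 69.
  x = λ² - 10 - 27 = 4761 - 37 ≡ 52; y = λ·(10 - 52) - 17 ≡ 5. → (52, 5)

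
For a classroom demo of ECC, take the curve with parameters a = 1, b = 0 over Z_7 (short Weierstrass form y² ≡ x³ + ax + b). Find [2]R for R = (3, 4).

(1, 3)

tangent at (3, 4): λ = (3·3² + 1)/(2·4) ≡ 0/1. 1⁻¹ ≡ 1 (mod 7) since 1·1 = 1 ≡ 1, so λ ≡ 0·1 ≡ 0.
  x = λ² - 3 - 3 = 0 - 6 ≡ 1; y = λ·(3 - 1) - 4 ≡ 3. → (1, 3)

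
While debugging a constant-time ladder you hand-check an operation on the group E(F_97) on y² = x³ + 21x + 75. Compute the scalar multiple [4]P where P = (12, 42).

O

Repeated addition: build up to 4P.
2P: tangent at (12, 42): λ = (3·12² + 21)/(2·42) ≡ 65/84. 84⁻¹ ≡ 82 (mod 97), so λ ≡ 65·82 ≡ 92.
  x = λ² - 12 - 12 = 8464 - 24 ≡ 1; y = λ·(12 - 1) - 42 ≡ 0. → (1, 0)
3P: (1, 0) + (12, 42). λ = (42 - 0)/(12 - 1) ≡ 42/11 mod 97. 11⁻¹ ≡ 53 (mod 97), so λ ≡ 92.
  x = λ² - 1 - 12 = 8464 - 13 ≡ 12; y = λ·(1 - 12) - 0 ≡ 55. → (12, 55)
4P: (12, 55) + (12, 42): same x and y₁ ≡ -y₂, so the sum is the point at infinity.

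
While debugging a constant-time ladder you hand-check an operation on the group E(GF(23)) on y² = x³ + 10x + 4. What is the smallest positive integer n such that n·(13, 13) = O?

2P: tangent at (13, 13): λ = (3·13² + 10)/(2·13) ≡ 11/3. 3⁻¹ ≡ 8 (mod 23), so λ ≡ 11·8 ≡ 19.
  x = λ² - 13 - 13 = 361 - 26 ≡ 13; y = λ·(13 - 13) - 13 ≡ 10. → (13, 10)
3P: (13, 10) + (13, 13): same x and y₁ ≡ -y₂, so the sum is O.
3P = O, so the order is 3.

3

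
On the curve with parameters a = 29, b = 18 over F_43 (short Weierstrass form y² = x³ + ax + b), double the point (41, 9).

(21, 27)

tangent at (41, 9): λ = (3·41² + 29)/(2·9) ≡ 41/18. 18⁻¹ ≡ 12 (mod 43), so λ ≡ 41·12 ≡ 19.
  x = λ² - 41 - 41 = 361 - 82 ≡ 21; y = λ·(41 - 21) - 9 ≡ 27. → (21, 27)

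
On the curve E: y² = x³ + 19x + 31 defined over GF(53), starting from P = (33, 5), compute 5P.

Repeated addition: build up to 5P.
2P: tangent at (33, 5): λ = (3·33² + 19)/(2·5) ≡ 0/10. 10⁻¹ ≡ 16 (mod 53), so λ ≡ 0·16 ≡ 0.
  x = λ² - 33 - 33 = 0 - 66 ≡ 40; y = λ·(33 - 40) - 5 ≡ 48. → (40, 48)
3P: (40, 48) + (33, 5). λ = (5 - 48)/(33 - 40) ≡ 10/46 mod 53. 46⁻¹ ≡ 15 (mod 53), so λ ≡ 44.
  x = λ² - 40 - 33 = 1936 - 73 ≡ 8; y = λ·(40 - 8) - 48 ≡ 35. → (8, 35)
4P: (8, 35) + (33, 5). λ = (5 - 35)/(33 - 8) ≡ 23/25 mod 53. 25⁻¹ ≡ 17 (mod 53) since 25·17 = 425 ≡ 1, so λ ≡ 20.
  x = λ² - 8 - 33 = 400 - 41 ≡ 41; y = λ·(8 - 41) - 35 ≡ 47. → (41, 47)
5P: (41, 47) + (33, 5). λ = (5 - 47)/(33 - 41) ≡ 11/45 mod 53. 45⁻¹ ≡ 33 (mod 53) since 45·33 = 1485 ≡ 1, so λ ≡ 45.
  x = λ² - 41 - 33 = 2025 - 74 ≡ 43; y = λ·(41 - 43) - 47 ≡ 22. → (43, 22)

(43, 22)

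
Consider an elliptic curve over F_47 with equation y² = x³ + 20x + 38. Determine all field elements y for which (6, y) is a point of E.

x³ + 20x + 38 = 374 ≡ 45 (mod 47).
45 is a non-residue mod 47; no y exists.

none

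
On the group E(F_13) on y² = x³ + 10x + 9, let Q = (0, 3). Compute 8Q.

Repeated addition: build up to 8Q.
2Q: tangent at (0, 3): λ = (3·0² + 10)/(2·3) ≡ 10/6. 6⁻¹ ≡ 11 (mod 13), so λ ≡ 10·11 ≡ 6.
  x = λ² - 0 - 0 = 36 - 0 ≡ 10; y = λ·(0 - 10) - 3 ≡ 2. → (10, 2)
3Q: (10, 2) + (0, 3). λ = (3 - 2)/(0 - 10) ≡ 1/3 mod 13. 3⁻¹ ≡ 9 (mod 13), so λ ≡ 9.
  x = λ² - 10 - 0 = 81 - 10 ≡ 6; y = λ·(10 - 6) - 2 ≡ 8. → (6, 8)
4Q: (6, 8) + (0, 3). λ = (3 - 8)/(0 - 6) ≡ 8/7 mod 13. 7⁻¹ ≡ 2 (mod 13) since 7·2 = 14 ≡ 1, so λ ≡ 3.
  x = λ² - 6 - 0 = 9 - 6 ≡ 3; y = λ·(6 - 3) - 8 ≡ 1. → (3, 1)
5Q: (3, 1) + (0, 3). λ = (3 - 1)/(0 - 3) ≡ 2/10 mod 13. 10⁻¹ ≡ 4 (mod 13), so λ ≡ 8.
  x = λ² - 3 - 0 = 64 - 3 ≡ 9; y = λ·(3 - 9) - 1 ≡ 3. → (9, 3)
6Q: (9, 3) + (0, 3). λ = (3 - 3)/(0 - 9) ≡ 0/4 mod 13. 4⁻¹ ≡ 10 (mod 13), so λ ≡ 0.
  x = λ² - 9 - 0 = 0 - 9 ≡ 4; y = λ·(9 - 4) - 3 ≡ 10. → (4, 10)
7Q: (4, 10) + (0, 3). λ = (3 - 10)/(0 - 4) ≡ 6/9 mod 13. 9⁻¹ ≡ 3 (mod 13), so λ ≡ 5.
  x = λ² - 4 - 0 = 25 - 4 ≡ 8; y = λ·(4 - 8) - 10 ≡ 9. → (8, 9)
8Q: (8, 9) + (0, 3). λ = (3 - 9)/(0 - 8) ≡ 7/5 mod 13. 5⁻¹ ≡ 8 (mod 13), so λ ≡ 4.
  x = λ² - 8 - 0 = 16 - 8 ≡ 8; y = λ·(8 - 8) - 9 ≡ 4. → (8, 4)

(8, 4)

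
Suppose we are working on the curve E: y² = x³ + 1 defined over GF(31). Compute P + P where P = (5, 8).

tangent at (5, 8): λ = (3·5² + 0)/(2·8) ≡ 13/16. 16⁻¹ ≡ 2 (mod 31), so λ ≡ 13·2 ≡ 26.
  x = λ² - 5 - 5 = 676 - 10 ≡ 15; y = λ·(5 - 15) - 8 ≡ 11. → (15, 11)

(15, 11)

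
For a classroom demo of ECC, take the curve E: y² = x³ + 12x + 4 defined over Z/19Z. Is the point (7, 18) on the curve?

y² = 18² ≡ 1; x³ + 12x + 4 = 431 ≡ 13 (mod 19). 1 ≠ 13.

no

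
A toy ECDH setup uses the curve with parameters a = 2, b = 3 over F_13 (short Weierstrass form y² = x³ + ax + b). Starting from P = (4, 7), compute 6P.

(3, 7)

Double-and-add on 6 = (110)₂. Start with P = (4, 7) for the leading 1-bit.
double: tangent at (4, 7): λ = (3·4² + 2)/(2·7) ≡ 11/1. 1⁻¹ ≡ 1 (mod 13), so λ ≡ 11·1 ≡ 11.
  x = λ² - 4 - 4 = 121 - 8 ≡ 9; y = λ·(4 - 9) - 7 ≡ 3. → (9, 3)
add P: (9, 3) + (4, 7). λ = (7 - 3)/(4 - 9) ≡ 4/8 mod 13. 8⁻¹ ≡ 5 (mod 13) since 8·5 = 40 ≡ 1, so λ ≡ 7.
  x = λ² - 9 - 4 = 49 - 13 ≡ 10; y = λ·(9 - 10) - 3 ≡ 3. → (10, 3)
double: tangent at (10, 3): λ = (3·10² + 2)/(2·3) ≡ 3/6. 6⁻¹ ≡ 11 (mod 13), so λ ≡ 3·11 ≡ 7.
  x = λ² - 10 - 10 = 49 - 20 ≡ 3; y = λ·(10 - 3) - 3 ≡ 7. → (3, 7)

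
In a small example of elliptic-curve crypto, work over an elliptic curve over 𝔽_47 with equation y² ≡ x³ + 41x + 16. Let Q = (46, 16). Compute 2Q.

tangent at (46, 16): λ = (3·46² + 41)/(2·16) ≡ 44/32. 32⁻¹ ≡ 25 (mod 47) since 32·25 = 800 ≡ 1, so λ ≡ 44·25 ≡ 19.
  x = λ² - 46 - 46 = 361 - 92 ≡ 34; y = λ·(46 - 34) - 16 ≡ 24. → (34, 24)

(34, 24)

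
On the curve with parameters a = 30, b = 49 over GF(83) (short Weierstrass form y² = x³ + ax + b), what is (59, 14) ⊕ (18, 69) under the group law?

(71, 77)

(59, 14) + (18, 69). λ = (69 - 14)/(18 - 59) ≡ 55/42 mod 83. 42⁻¹ ≡ 2 (mod 83) since 42·2 = 84 ≡ 1, so λ ≡ 27.
  x = λ² - 59 - 18 = 729 - 77 ≡ 71; y = λ·(59 - 71) - 14 ≡ 77. → (71, 77)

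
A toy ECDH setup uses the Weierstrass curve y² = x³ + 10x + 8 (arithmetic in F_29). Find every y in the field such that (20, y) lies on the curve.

1, 28

x³ + 10x + 8 = 8208 ≡ 1 (mod 29).
Square roots of 1 mod 29: 1 and 28 (since 1² = 1 ≡ 1).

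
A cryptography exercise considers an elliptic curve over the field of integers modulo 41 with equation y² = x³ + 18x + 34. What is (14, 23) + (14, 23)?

tangent at (14, 23): λ = (3·14² + 18)/(2·23) ≡ 32/5. 5⁻¹ ≡ 33 (mod 41) since 5·33 = 165 ≡ 1, so λ ≡ 32·33 ≡ 31.
  x = λ² - 14 - 14 = 961 - 28 ≡ 31; y = λ·(14 - 31) - 23 ≡ 24. → (31, 24)

(31, 24)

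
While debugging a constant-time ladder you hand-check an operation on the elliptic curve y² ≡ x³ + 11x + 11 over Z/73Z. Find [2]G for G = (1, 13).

tangent at (1, 13): λ = (3·1² + 11)/(2·13) ≡ 14/26. 26⁻¹ ≡ 59 (mod 73) since 26·59 = 1534 ≡ 1, so λ ≡ 14·59 ≡ 23.
  x = λ² - 1 - 1 = 529 - 2 ≡ 16; y = λ·(1 - 16) - 13 ≡ 7. → (16, 7)

(16, 7)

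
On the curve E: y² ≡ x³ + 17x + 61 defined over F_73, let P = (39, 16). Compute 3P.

(41, 57)

Repeated addition: build up to 3P.
2P: tangent at (39, 16): λ = (3·39² + 17)/(2·16) ≡ 54/32. 32⁻¹ ≡ 16 (mod 73), so λ ≡ 54·16 ≡ 61.
  x = λ² - 39 - 39 = 3721 - 78 ≡ 66; y = λ·(39 - 66) - 16 ≡ 16. → (66, 16)
3P: (66, 16) + (39, 16). λ = (16 - 16)/(39 - 66) ≡ 0/46 mod 73. 46⁻¹ ≡ 27 (mod 73), so λ ≡ 0.
  x = λ² - 66 - 39 = 0 - 105 ≡ 41; y = λ·(66 - 41) - 16 ≡ 57. → (41, 57)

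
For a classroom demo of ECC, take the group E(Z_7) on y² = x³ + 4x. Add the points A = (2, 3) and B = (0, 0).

(2, 4)

(2, 3) + (0, 0). λ = (0 - 3)/(0 - 2) ≡ 4/5 mod 7. 5⁻¹ ≡ 3 (mod 7), so λ ≡ 5.
  x = λ² - 2 - 0 = 25 - 2 ≡ 2; y = λ·(2 - 2) - 3 ≡ 4. → (2, 4)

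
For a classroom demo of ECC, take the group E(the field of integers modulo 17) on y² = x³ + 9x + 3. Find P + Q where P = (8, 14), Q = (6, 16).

(4, 16)

(8, 14) + (6, 16). λ = (16 - 14)/(6 - 8) ≡ 2/15 mod 17. 15⁻¹ ≡ 8 (mod 17), so λ ≡ 16.
  x = λ² - 8 - 6 = 256 - 14 ≡ 4; y = λ·(8 - 4) - 14 ≡ 16. → (4, 16)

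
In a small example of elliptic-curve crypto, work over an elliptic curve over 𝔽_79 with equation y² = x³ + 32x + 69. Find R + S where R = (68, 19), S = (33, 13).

(50, 36)

(68, 19) + (33, 13). λ = (13 - 19)/(33 - 68) ≡ 73/44 mod 79. 44⁻¹ ≡ 9 (mod 79), so λ ≡ 25.
  x = λ² - 68 - 33 = 625 - 101 ≡ 50; y = λ·(68 - 50) - 19 ≡ 36. → (50, 36)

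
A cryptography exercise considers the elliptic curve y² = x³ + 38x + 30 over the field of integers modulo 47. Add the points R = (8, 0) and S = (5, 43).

(8, 0) + (5, 43). λ = (43 - 0)/(5 - 8) ≡ 43/44 mod 47. 44⁻¹ ≡ 31 (mod 47), so λ ≡ 17.
  x = λ² - 8 - 5 = 289 - 13 ≡ 41; y = λ·(8 - 41) - 0 ≡ 3. → (41, 3)

(41, 3)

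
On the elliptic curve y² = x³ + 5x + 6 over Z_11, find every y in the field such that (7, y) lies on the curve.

x³ + 5x + 6 = 384 ≡ 10 (mod 11).
10 is a non-residue mod 11; no y exists.

none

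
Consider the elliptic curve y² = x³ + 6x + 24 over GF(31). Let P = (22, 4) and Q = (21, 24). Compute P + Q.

(16, 0)

(22, 4) + (21, 24). λ = (24 - 4)/(21 - 22) ≡ 20/30 mod 31. 30⁻¹ ≡ 30 (mod 31), so λ ≡ 11.
  x = λ² - 22 - 21 = 121 - 43 ≡ 16; y = λ·(22 - 16) - 4 ≡ 0. → (16, 0)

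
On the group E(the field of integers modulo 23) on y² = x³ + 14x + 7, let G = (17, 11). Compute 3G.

Repeated addition: build up to 3G.
2G: tangent at (17, 11): λ = (3·17² + 14)/(2·11) ≡ 7/22. 22⁻¹ ≡ 22 (mod 23) since 22·22 = 484 ≡ 1, so λ ≡ 7·22 ≡ 16.
  x = λ² - 17 - 17 = 256 - 34 ≡ 15; y = λ·(17 - 15) - 11 ≡ 21. → (15, 21)
3G: (15, 21) + (17, 11). λ = (11 - 21)/(17 - 15) ≡ 13/2 mod 23. 2⁻¹ ≡ 12 (mod 23) since 2·12 = 24 ≡ 1, so λ ≡ 18.
  x = λ² - 15 - 17 = 324 - 32 ≡ 16; y = λ·(15 - 16) - 21 ≡ 7. → (16, 7)

(16, 7)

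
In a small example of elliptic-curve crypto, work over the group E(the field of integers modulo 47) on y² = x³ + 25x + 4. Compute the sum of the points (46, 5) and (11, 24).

(46, 5) + (11, 24). λ = (24 - 5)/(11 - 46) ≡ 19/12 mod 47. 12⁻¹ ≡ 4 (mod 47), so λ ≡ 29.
  x = λ² - 46 - 11 = 841 - 57 ≡ 32; y = λ·(46 - 32) - 5 ≡ 25. → (32, 25)

(32, 25)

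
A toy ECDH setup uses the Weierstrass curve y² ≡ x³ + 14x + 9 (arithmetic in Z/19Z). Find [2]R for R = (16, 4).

(10, 3)

tangent at (16, 4): λ = (3·16² + 14)/(2·4) ≡ 3/8. 8⁻¹ ≡ 12 (mod 19), so λ ≡ 3·12 ≡ 17.
  x = λ² - 16 - 16 = 289 - 32 ≡ 10; y = λ·(16 - 10) - 4 ≡ 3. → (10, 3)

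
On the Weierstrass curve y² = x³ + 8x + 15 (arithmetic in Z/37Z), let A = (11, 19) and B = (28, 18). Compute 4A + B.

First 4A:
Double-and-add on 4 = (100)₂. Start with A = (11, 19) for the leading 1-bit.
double: tangent at (11, 19): λ = (3·11² + 8)/(2·19) ≡ 1/1. 1⁻¹ ≡ 1 (mod 37), so λ ≡ 1·1 ≡ 1.
  x = λ² - 11 - 11 = 1 - 22 ≡ 16; y = λ·(11 - 16) - 19 ≡ 13. → (16, 13)
double: tangent at (16, 13): λ = (3·16² + 8)/(2·13) ≡ 36/26. 26⁻¹ ≡ 10 (mod 37) since 26·10 = 260 ≡ 1, so λ ≡ 36·10 ≡ 27.
  x = λ² - 16 - 16 = 729 - 32 ≡ 31; y = λ·(16 - 31) - 13 ≡ 26. → (31, 26)
4A = (31, 26).
Finally 4A + B:
(31, 26) + (28, 18). λ = (18 - 26)/(28 - 31) ≡ 29/34 mod 37. 34⁻¹ ≡ 12 (mod 37), so λ ≡ 15.
  x = λ² - 31 - 28 = 225 - 59 ≡ 18; y = λ·(31 - 18) - 26 ≡ 21. → (18, 21)

(18, 21)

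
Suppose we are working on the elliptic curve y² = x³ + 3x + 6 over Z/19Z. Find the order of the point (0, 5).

2P: tangent at (0, 5): λ = (3·0² + 3)/(2·5) ≡ 3/10. 10⁻¹ ≡ 2 (mod 19) since 10·2 = 20 ≡ 1, so λ ≡ 3·2 ≡ 6.
  x = λ² - 0 - 0 = 36 - 0 ≡ 17; y = λ·(0 - 17) - 5 ≡ 7. → (17, 7)
3P: (17, 7) + (0, 5). λ = (5 - 7)/(0 - 17) ≡ 17/2 mod 19. 2⁻¹ ≡ 10 (mod 19), so λ ≡ 18.
  x = λ² - 17 - 0 = 324 - 17 ≡ 3; y = λ·(17 - 3) - 7 ≡ 17. → (3, 17)
4P: (3, 17) + (0, 5). λ = (5 - 17)/(0 - 3) ≡ 7/16 mod 19. 16⁻¹ ≡ 6 (mod 19) since 16·6 = 96 ≡ 1, so λ ≡ 4.
  x = λ² - 3 - 0 = 16 - 3 ≡ 13; y = λ·(3 - 13) - 17 ≡ 0. → (13, 0)
5P: (13, 0) + (0, 5). λ = (5 - 0)/(0 - 13) ≡ 5/6 mod 19. 6⁻¹ ≡ 16 (mod 19) since 6·16 = 96 ≡ 1, so λ ≡ 4.
  x = λ² - 13 - 0 = 16 - 13 ≡ 3; y = λ·(13 - 3) - 0 ≡ 2. → (3, 2)
6P: (3, 2) + (0, 5). λ = (5 - 2)/(0 - 3) ≡ 3/16 mod 19. 16⁻¹ ≡ 6 (mod 19), so λ ≡ 18.
  x = λ² - 3 - 0 = 324 - 3 ≡ 17; y = λ·(3 - 17) - 2 ≡ 12. → (17, 12)
7P: (17, 12) + (0, 5). λ = (5 - 12)/(0 - 17) ≡ 12/2 mod 19. 2⁻¹ ≡ 10 (mod 19), so λ ≡ 6.
  x = λ² - 17 - 0 = 36 - 17 ≡ 0; y = λ·(17 - 0) - 12 ≡ 14. → (0, 14)
8P: (0, 14) + (0, 5): same x and y₁ ≡ -y₂, so the sum is ∞.
8P = ∞, so the order is 8.

8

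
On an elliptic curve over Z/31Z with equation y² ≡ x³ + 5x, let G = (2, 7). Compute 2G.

(28, 19)

tangent at (2, 7): λ = (3·2² + 5)/(2·7) ≡ 17/14. 14⁻¹ ≡ 20 (mod 31), so λ ≡ 17·20 ≡ 30.
  x = λ² - 2 - 2 = 900 - 4 ≡ 28; y = λ·(2 - 28) - 7 ≡ 19. → (28, 19)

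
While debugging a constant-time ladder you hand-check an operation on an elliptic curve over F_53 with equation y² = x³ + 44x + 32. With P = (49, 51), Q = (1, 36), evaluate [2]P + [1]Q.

(39, 8)

First 2P:
Repeated addition: build up to 2P.
2P: tangent at (49, 51): λ = (3·49² + 44)/(2·51) ≡ 39/49. 49⁻¹ ≡ 13 (mod 53), so λ ≡ 39·13 ≡ 30.
  x = λ² - 49 - 49 = 900 - 98 ≡ 7; y = λ·(49 - 7) - 51 ≡ 43. → (7, 43)
2P = (7, 43).
Finally 2P + Q:
(7, 43) + (1, 36). λ = (36 - 43)/(1 - 7) ≡ 46/47 mod 53. 47⁻¹ ≡ 44 (mod 53), so λ ≡ 10.
  x = λ² - 7 - 1 = 100 - 8 ≡ 39; y = λ·(7 - 39) - 43 ≡ 8. → (39, 8)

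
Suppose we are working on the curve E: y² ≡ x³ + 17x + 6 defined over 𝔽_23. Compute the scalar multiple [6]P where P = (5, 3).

(10, 16)

Double-and-add on 6 = (110)₂. Start with P = (5, 3) for the leading 1-bit.
double: tangent at (5, 3): λ = (3·5² + 17)/(2·3) ≡ 0/6. 6⁻¹ ≡ 4 (mod 23) since 6·4 = 24 ≡ 1, so λ ≡ 0·4 ≡ 0.
  x = λ² - 5 - 5 = 0 - 10 ≡ 13; y = λ·(5 - 13) - 3 ≡ 20. → (13, 20)
add P: (13, 20) + (5, 3). λ = (3 - 20)/(5 - 13) ≡ 6/15 mod 23. 15⁻¹ ≡ 20 (mod 23) since 15·20 = 300 ≡ 1, so λ ≡ 5.
  x = λ² - 13 - 5 = 25 - 18 ≡ 7; y = λ·(13 - 7) - 20 ≡ 10. → (7, 10)
double: tangent at (7, 10): λ = (3·7² + 17)/(2·10) ≡ 3/20. 20⁻¹ ≡ 15 (mod 23) since 20·15 = 300 ≡ 1, so λ ≡ 3·15 ≡ 22.
  x = λ² - 7 - 7 = 484 - 14 ≡ 10; y = λ·(7 - 10) - 10 ≡ 16. → (10, 16)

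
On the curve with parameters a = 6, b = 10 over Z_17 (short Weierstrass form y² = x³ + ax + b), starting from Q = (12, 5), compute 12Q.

Double-and-add on 12 = (1100)₂. Start with Q = (12, 5) for the leading 1-bit.
double: tangent at (12, 5): λ = (3·12² + 6)/(2·5) ≡ 13/10. 10⁻¹ ≡ 12 (mod 17) since 10·12 = 120 ≡ 1, so λ ≡ 13·12 ≡ 3.
  x = λ² - 12 - 12 = 9 - 24 ≡ 2; y = λ·(12 - 2) - 5 ≡ 8. → (2, 8)
add Q: (2, 8) + (12, 5). λ = (5 - 8)/(12 - 2) ≡ 14/10 mod 17. 10⁻¹ ≡ 12 (mod 17) since 10·12 = 120 ≡ 1, so λ ≡ 15.
  x = λ² - 2 - 12 = 225 - 14 ≡ 7; y = λ·(2 - 7) - 8 ≡ 2. → (7, 2)
double: tangent at (7, 2): λ = (3·7² + 6)/(2·2) ≡ 0/4. 4⁻¹ ≡ 13 (mod 17), so λ ≡ 0·13 ≡ 0.
  x = λ² - 7 - 7 = 0 - 14 ≡ 3; y = λ·(7 - 3) - 2 ≡ 15. → (3, 15)
double: tangent at (3, 15): λ = (3·3² + 6)/(2·15) ≡ 16/13. 13⁻¹ ≡ 4 (mod 17) since 13·4 = 52 ≡ 1, so λ ≡ 16·4 ≡ 13.
  x = λ² - 3 - 3 = 169 - 6 ≡ 10; y = λ·(3 - 10) - 15 ≡ 13. → (10, 13)

(10, 13)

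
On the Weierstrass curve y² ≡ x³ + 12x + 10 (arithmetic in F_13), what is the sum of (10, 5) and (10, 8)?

O

The two points share x = 10 and their y-coordinates satisfy 5 + 8 ≡ 0 (mod 13), so they are inverses. Their sum is O.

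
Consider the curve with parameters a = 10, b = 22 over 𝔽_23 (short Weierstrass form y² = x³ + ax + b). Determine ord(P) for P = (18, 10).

2P: tangent at (18, 10): λ = (3·18² + 10)/(2·10) ≡ 16/20. 20⁻¹ ≡ 15 (mod 23), so λ ≡ 16·15 ≡ 10.
  x = λ² - 18 - 18 = 100 - 36 ≡ 18; y = λ·(18 - 18) - 10 ≡ 13. → (18, 13)
3P: (18, 13) + (18, 10): same x and y₁ ≡ -y₂, so the sum is the point at infinity.
3P = the point at infinity, so the order is 3.

3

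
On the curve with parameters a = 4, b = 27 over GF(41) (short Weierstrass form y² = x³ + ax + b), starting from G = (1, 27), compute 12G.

Repeated addition: build up to 12G.
2G: tangent at (1, 27): λ = (3·1² + 4)/(2·27) ≡ 7/13. 13⁻¹ ≡ 19 (mod 41) since 13·19 = 247 ≡ 1, so λ ≡ 7·19 ≡ 10.
  x = λ² - 1 - 1 = 100 - 2 ≡ 16; y = λ·(1 - 16) - 27 ≡ 28. → (16, 28)
3G: (16, 28) + (1, 27). λ = (27 - 28)/(1 - 16) ≡ 40/26 mod 41. 26⁻¹ ≡ 30 (mod 41) since 26·30 = 780 ≡ 1, so λ ≡ 11.
  x = λ² - 16 - 1 = 121 - 17 ≡ 22; y = λ·(16 - 22) - 28 ≡ 29. → (22, 29)
4G: (22, 29) + (1, 27). λ = (27 - 29)/(1 - 22) ≡ 39/20 mod 41. 20⁻¹ ≡ 39 (mod 41), so λ ≡ 4.
  x = λ² - 22 - 1 = 16 - 23 ≡ 34; y = λ·(22 - 34) - 29 ≡ 5. → (34, 5)
5G: (34, 5) + (1, 27). λ = (27 - 5)/(1 - 34) ≡ 22/8 mod 41. 8⁻¹ ≡ 36 (mod 41), so λ ≡ 13.
  x = λ² - 34 - 1 = 169 - 35 ≡ 11; y = λ·(34 - 11) - 5 ≡ 7. → (11, 7)
6G: (11, 7) + (1, 27). λ = (27 - 7)/(1 - 11) ≡ 20/31 mod 41. 31⁻¹ ≡ 4 (mod 41), so λ ≡ 39.
  x = λ² - 11 - 1 = 1521 - 12 ≡ 33; y = λ·(11 - 33) - 7 ≡ 37. → (33, 37)
7G: (33, 37) + (1, 27). λ = (27 - 37)/(1 - 33) ≡ 31/9 mod 41. 9⁻¹ ≡ 32 (mod 41), so λ ≡ 8.
  x = λ² - 33 - 1 = 64 - 34 ≡ 30; y = λ·(33 - 30) - 37 ≡ 28. → (30, 28)
8G: (30, 28) + (1, 27). λ = (27 - 28)/(1 - 30) ≡ 40/12 mod 41. 12⁻¹ ≡ 24 (mod 41) since 12·24 = 288 ≡ 1, so λ ≡ 17.
  x = λ² - 30 - 1 = 289 - 31 ≡ 12; y = λ·(30 - 12) - 28 ≡ 32. → (12, 32)
9G: (12, 32) + (1, 27). λ = (27 - 32)/(1 - 12) ≡ 36/30 mod 41. 30⁻¹ ≡ 26 (mod 41) since 30·26 = 780 ≡ 1, so λ ≡ 34.
  x = λ² - 12 - 1 = 1156 - 13 ≡ 36; y = λ·(12 - 36) - 32 ≡ 13. → (36, 13)
10G: (36, 13) + (1, 27). λ = (27 - 13)/(1 - 36) ≡ 14/6 mod 41. 6⁻¹ ≡ 7 (mod 41), so λ ≡ 16.
  x = λ² - 36 - 1 = 256 - 37 ≡ 14; y = λ·(36 - 14) - 13 ≡ 11. → (14, 11)
11G: (14, 11) + (1, 27). λ = (27 - 11)/(1 - 14) ≡ 16/28 mod 41. 28⁻¹ ≡ 22 (mod 41), so λ ≡ 24.
  x = λ² - 14 - 1 = 576 - 15 ≡ 28; y = λ·(14 - 28) - 11 ≡ 22. → (28, 22)
12G: (28, 22) + (1, 27). λ = (27 - 22)/(1 - 28) ≡ 5/14 mod 41. 14⁻¹ ≡ 3 (mod 41), so λ ≡ 15.
  x = λ² - 28 - 1 = 225 - 29 ≡ 32; y = λ·(28 - 32) - 22 ≡ 0. → (32, 0)

(32, 0)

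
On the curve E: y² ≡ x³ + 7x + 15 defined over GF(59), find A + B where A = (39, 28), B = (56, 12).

(0, 29)

(39, 28) + (56, 12). λ = (12 - 28)/(56 - 39) ≡ 43/17 mod 59. 17⁻¹ ≡ 7 (mod 59) since 17·7 = 119 ≡ 1, so λ ≡ 6.
  x = λ² - 39 - 56 = 36 - 95 ≡ 0; y = λ·(39 - 0) - 28 ≡ 29. → (0, 29)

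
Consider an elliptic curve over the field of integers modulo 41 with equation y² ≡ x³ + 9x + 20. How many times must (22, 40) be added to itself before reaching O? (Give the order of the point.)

2P: tangent at (22, 40): λ = (3·22² + 9)/(2·40) ≡ 26/39. 39⁻¹ ≡ 20 (mod 41) since 39·20 = 780 ≡ 1, so λ ≡ 26·20 ≡ 28.
  x = λ² - 22 - 22 = 784 - 44 ≡ 2; y = λ·(22 - 2) - 40 ≡ 28. → (2, 28)
3P: (2, 28) + (22, 40). λ = (40 - 28)/(22 - 2) ≡ 12/20 mod 41. 20⁻¹ ≡ 39 (mod 41), so λ ≡ 17.
  x = λ² - 2 - 22 = 289 - 24 ≡ 19; y = λ·(2 - 19) - 28 ≡ 11. → (19, 11)
4P: (19, 11) + (22, 40). λ = (40 - 11)/(22 - 19) ≡ 29/3 mod 41. 3⁻¹ ≡ 14 (mod 41) since 3·14 = 42 ≡ 1, so λ ≡ 37.
  x = λ² - 19 - 22 = 1369 - 41 ≡ 16; y = λ·(19 - 16) - 11 ≡ 18. → (16, 18)
5P: (16, 18) + (22, 40). λ = (40 - 18)/(22 - 16) ≡ 22/6 mod 41. 6⁻¹ ≡ 7 (mod 41), so λ ≡ 31.
  x = λ² - 16 - 22 = 961 - 38 ≡ 21; y = λ·(16 - 21) - 18 ≡ 32. → (21, 32)
6P: (21, 32) + (22, 40). λ = (40 - 32)/(22 - 21) ≡ 8/1 mod 41. 1⁻¹ ≡ 1 (mod 41), so λ ≡ 8.
  x = λ² - 21 - 22 = 64 - 43 ≡ 21; y = λ·(21 - 21) - 32 ≡ 9. → (21, 9)
7P: (21, 9) + (22, 40). λ = (40 - 9)/(22 - 21) ≡ 31/1 mod 41. 1⁻¹ ≡ 1 (mod 41) since 1·1 = 1 ≡ 1, so λ ≡ 31.
  x = λ² - 21 - 22 = 961 - 43 ≡ 16; y = λ·(21 - 16) - 9 ≡ 23. → (16, 23)
8P: (16, 23) + (22, 40). λ = (40 - 23)/(22 - 16) ≡ 17/6 mod 41. 6⁻¹ ≡ 7 (mod 41) since 6·7 = 42 ≡ 1, so λ ≡ 37.
  x = λ² - 16 - 22 = 1369 - 38 ≡ 19; y = λ·(16 - 19) - 23 ≡ 30. → (19, 30)
9P: (19, 30) + (22, 40). λ = (40 - 30)/(22 - 19) ≡ 10/3 mod 41. 3⁻¹ ≡ 14 (mod 41) since 3·14 = 42 ≡ 1, so λ ≡ 17.
  x = λ² - 19 - 22 = 289 - 41 ≡ 2; y = λ·(19 - 2) - 30 ≡ 13. → (2, 13)
10P: (2, 13) + (22, 40). λ = (40 - 13)/(22 - 2) ≡ 27/20 mod 41. 20⁻¹ ≡ 39 (mod 41), so λ ≡ 28.
  x = λ² - 2 - 22 = 784 - 24 ≡ 22; y = λ·(2 - 22) - 13 ≡ 1. → (22, 1)
11P: (22, 1) + (22, 40): same x and y₁ ≡ -y₂, so the sum is O.
11P = O, so the order is 11.

11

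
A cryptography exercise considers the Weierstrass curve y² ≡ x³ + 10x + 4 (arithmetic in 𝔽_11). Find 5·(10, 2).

Write G = (10, 2).
Double-and-add on 5 = (101)₂. Start with G = (10, 2) for the leading 1-bit.
double: tangent at (10, 2): λ = (3·10² + 10)/(2·2) ≡ 2/4. 4⁻¹ ≡ 3 (mod 11), so λ ≡ 2·3 ≡ 6.
  x = λ² - 10 - 10 = 36 - 20 ≡ 5; y = λ·(10 - 5) - 2 ≡ 6. → (5, 6)
double: tangent at (5, 6): λ = (3·5² + 10)/(2·6) ≡ 8/1. 1⁻¹ ≡ 1 (mod 11) since 1·1 = 1 ≡ 1, so λ ≡ 8·1 ≡ 8.
  x = λ² - 5 - 5 = 64 - 10 ≡ 10; y = λ·(5 - 10) - 6 ≡ 9. → (10, 9)
add G: (10, 9) + (10, 2): same x and y₁ ≡ -y₂, so the sum is the point at infinity.

O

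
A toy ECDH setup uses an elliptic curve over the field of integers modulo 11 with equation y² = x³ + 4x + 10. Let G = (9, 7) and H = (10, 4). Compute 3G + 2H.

First 3G:
Repeated addition: build up to 3G.
2G: tangent at (9, 7): λ = (3·9² + 4)/(2·7) ≡ 5/3. 3⁻¹ ≡ 4 (mod 11), so λ ≡ 5·4 ≡ 9.
  x = λ² - 9 - 9 = 81 - 18 ≡ 8; y = λ·(9 - 8) - 7 ≡ 2. → (8, 2)
3G: (8, 2) + (9, 7). λ = (7 - 2)/(9 - 8) ≡ 5/1 mod 11. 1⁻¹ ≡ 1 (mod 11) since 1·1 = 1 ≡ 1, so λ ≡ 5.
  x = λ² - 8 - 9 = 25 - 17 ≡ 8; y = λ·(8 - 8) - 2 ≡ 9. → (8, 9)
3G = (8, 9).
Next 2H:
Repeated addition: build up to 2H.
2H: tangent at (10, 4): λ = (3·10² + 4)/(2·4) ≡ 7/8. 8⁻¹ ≡ 7 (mod 11) since 8·7 = 56 ≡ 1, so λ ≡ 7·7 ≡ 5.
  x = λ² - 10 - 10 = 25 - 20 ≡ 5; y = λ·(10 - 5) - 4 ≡ 10. → (5, 10)
2H = (5, 10).
Finally 3G + 2H:
(8, 9) + (5, 10). λ = (10 - 9)/(5 - 8) ≡ 1/8 mod 11. 8⁻¹ ≡ 7 (mod 11), so λ ≡ 7.
  x = λ² - 8 - 5 = 49 - 13 ≡ 3; y = λ·(8 - 3) - 9 ≡ 4. → (3, 4)

(3, 4)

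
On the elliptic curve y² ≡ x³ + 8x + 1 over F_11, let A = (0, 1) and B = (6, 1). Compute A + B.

(5, 10)

(0, 1) + (6, 1). λ = (1 - 1)/(6 - 0) ≡ 0/6 mod 11. 6⁻¹ ≡ 2 (mod 11), so λ ≡ 0.
  x = λ² - 0 - 6 = 0 - 6 ≡ 5; y = λ·(0 - 5) - 1 ≡ 10. → (5, 10)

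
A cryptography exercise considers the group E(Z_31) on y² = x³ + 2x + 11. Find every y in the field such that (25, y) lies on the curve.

0

x³ + 2x + 11 = 15686 ≡ 0 (mod 31).
Only y = 0 satisfies y² ≡ 0.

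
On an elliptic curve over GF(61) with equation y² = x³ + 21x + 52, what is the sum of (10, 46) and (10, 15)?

O

The two points share x = 10 and their y-coordinates satisfy 46 + 15 ≡ 0 (mod 61), so they are inverses. Their sum is 𝒪.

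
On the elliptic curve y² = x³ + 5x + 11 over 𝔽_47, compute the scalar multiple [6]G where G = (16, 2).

Repeated addition: build up to 6G.
2G: tangent at (16, 2): λ = (3·16² + 5)/(2·2) ≡ 21/4. 4⁻¹ ≡ 12 (mod 47), so λ ≡ 21·12 ≡ 17.
  x = λ² - 16 - 16 = 289 - 32 ≡ 22; y = λ·(16 - 22) - 2 ≡ 37. → (22, 37)
3G: (22, 37) + (16, 2). λ = (2 - 37)/(16 - 22) ≡ 12/41 mod 47. 41⁻¹ ≡ 39 (mod 47), so λ ≡ 45.
  x = λ² - 22 - 16 = 2025 - 38 ≡ 13; y = λ·(22 - 13) - 37 ≡ 39. → (13, 39)
4G: (13, 39) + (16, 2). λ = (2 - 39)/(16 - 13) ≡ 10/3 mod 47. 3⁻¹ ≡ 16 (mod 47) since 3·16 = 48 ≡ 1, so λ ≡ 19.
  x = λ² - 13 - 16 = 361 - 29 ≡ 3; y = λ·(13 - 3) - 39 ≡ 10. → (3, 10)
5G: (3, 10) + (16, 2). λ = (2 - 10)/(16 - 3) ≡ 39/13 mod 47. 13⁻¹ ≡ 29 (mod 47), so λ ≡ 3.
  x = λ² - 3 - 16 = 9 - 19 ≡ 37; y = λ·(3 - 37) - 10 ≡ 29. → (37, 29)
6G: (37, 29) + (16, 2). λ = (2 - 29)/(16 - 37) ≡ 20/26 mod 47. 26⁻¹ ≡ 38 (mod 47), so λ ≡ 8.
  x = λ² - 37 - 16 = 64 - 53 ≡ 11; y = λ·(37 - 11) - 29 ≡ 38. → (11, 38)

(11, 38)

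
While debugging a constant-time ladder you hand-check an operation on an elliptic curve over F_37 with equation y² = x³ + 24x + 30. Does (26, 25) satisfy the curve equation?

no

y² = 25² ≡ 33; x³ + 24x + 30 = 18230 ≡ 26 (mod 37). 33 ≠ 26.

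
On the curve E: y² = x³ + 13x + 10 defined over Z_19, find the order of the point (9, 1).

8

2P: tangent at (9, 1): λ = (3·9² + 13)/(2·1) ≡ 9/2. 2⁻¹ ≡ 10 (mod 19), so λ ≡ 9·10 ≡ 14.
  x = λ² - 9 - 9 = 196 - 18 ≡ 7; y = λ·(9 - 7) - 1 ≡ 8. → (7, 8)
3P: (7, 8) + (9, 1). λ = (1 - 8)/(9 - 7) ≡ 12/2 mod 19. 2⁻¹ ≡ 10 (mod 19), so λ ≡ 6.
  x = λ² - 7 - 9 = 36 - 16 ≡ 1; y = λ·(7 - 1) - 8 ≡ 9. → (1, 9)
4P: (1, 9) + (9, 1). λ = (1 - 9)/(9 - 1) ≡ 11/8 mod 19. 8⁻¹ ≡ 12 (mod 19), so λ ≡ 18.
  x = λ² - 1 - 9 = 324 - 10 ≡ 10; y = λ·(1 - 10) - 9 ≡ 0. → (10, 0)
5P: (10, 0) + (9, 1). λ = (1 - 0)/(9 - 10) ≡ 1/18 mod 19. 18⁻¹ ≡ 18 (mod 19) since 18·18 = 324 ≡ 1, so λ ≡ 18.
  x = λ² - 10 - 9 = 324 - 19 ≡ 1; y = λ·(10 - 1) - 0 ≡ 10. → (1, 10)
6P: (1, 10) + (9, 1). λ = (1 - 10)/(9 - 1) ≡ 10/8 mod 19. 8⁻¹ ≡ 12 (mod 19) since 8·12 = 96 ≡ 1, so λ ≡ 6.
  x = λ² - 1 - 9 = 36 - 10 ≡ 7; y = λ·(1 - 7) - 10 ≡ 11. → (7, 11)
7P: (7, 11) + (9, 1). λ = (1 - 11)/(9 - 7) ≡ 9/2 mod 19. 2⁻¹ ≡ 10 (mod 19) since 2·10 = 20 ≡ 1, so λ ≡ 14.
  x = λ² - 7 - 9 = 196 - 16 ≡ 9; y = λ·(7 - 9) - 11 ≡ 18. → (9, 18)
8P: (9, 18) + (9, 1): same x and y₁ ≡ -y₂, so the sum is 𝒪.
8P = 𝒪, so the order is 8.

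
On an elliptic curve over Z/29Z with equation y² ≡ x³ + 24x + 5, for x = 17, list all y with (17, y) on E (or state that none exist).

none

x³ + 24x + 5 = 5326 ≡ 19 (mod 29).
19 is a non-residue mod 29; no y exists.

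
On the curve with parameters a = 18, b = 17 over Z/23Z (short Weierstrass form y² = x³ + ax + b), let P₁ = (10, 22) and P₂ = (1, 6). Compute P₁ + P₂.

(18, 20)

(10, 22) + (1, 6). λ = (6 - 22)/(1 - 10) ≡ 7/14 mod 23. 14⁻¹ ≡ 5 (mod 23), so λ ≡ 12.
  x = λ² - 10 - 1 = 144 - 11 ≡ 18; y = λ·(10 - 18) - 22 ≡ 20. → (18, 20)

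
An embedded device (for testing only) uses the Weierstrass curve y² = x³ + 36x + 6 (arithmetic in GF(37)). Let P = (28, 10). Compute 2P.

(19, 36)

tangent at (28, 10): λ = (3·28² + 36)/(2·10) ≡ 20/20. 20⁻¹ ≡ 13 (mod 37), so λ ≡ 20·13 ≡ 1.
  x = λ² - 28 - 28 = 1 - 56 ≡ 19; y = λ·(28 - 19) - 10 ≡ 36. → (19, 36)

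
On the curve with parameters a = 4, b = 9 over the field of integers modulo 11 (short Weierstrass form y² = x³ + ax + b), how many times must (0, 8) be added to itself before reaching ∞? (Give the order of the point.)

6

2P: tangent at (0, 8): λ = (3·0² + 4)/(2·8) ≡ 4/5. 5⁻¹ ≡ 9 (mod 11) since 5·9 = 45 ≡ 1, so λ ≡ 4·9 ≡ 3.
  x = λ² - 0 - 0 = 9 - 0 ≡ 9; y = λ·(0 - 9) - 8 ≡ 9. → (9, 9)
3P: (9, 9) + (0, 8). λ = (8 - 9)/(0 - 9) ≡ 10/2 mod 11. 2⁻¹ ≡ 6 (mod 11), so λ ≡ 5.
  x = λ² - 9 - 0 = 25 - 9 ≡ 5; y = λ·(9 - 5) - 9 ≡ 0. → (5, 0)
4P: (5, 0) + (0, 8). λ = (8 - 0)/(0 - 5) ≡ 8/6 mod 11. 6⁻¹ ≡ 2 (mod 11), so λ ≡ 5.
  x = λ² - 5 - 0 = 25 - 5 ≡ 9; y = λ·(5 - 9) - 0 ≡ 2. → (9, 2)
5P: (9, 2) + (0, 8). λ = (8 - 2)/(0 - 9) ≡ 6/2 mod 11. 2⁻¹ ≡ 6 (mod 11) since 2·6 = 12 ≡ 1, so λ ≡ 3.
  x = λ² - 9 - 0 = 9 - 9 ≡ 0; y = λ·(9 - 0) - 2 ≡ 3. → (0, 3)
6P: (0, 3) + (0, 8): same x and y₁ ≡ -y₂, so the sum is ∞.
6P = ∞, so the order is 6.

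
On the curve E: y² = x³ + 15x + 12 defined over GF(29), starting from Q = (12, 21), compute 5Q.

(12, 21)

Repeated addition: build up to 5Q.
2Q: tangent at (12, 21): λ = (3·12² + 15)/(2·21) ≡ 12/13. 13⁻¹ ≡ 9 (mod 29) since 13·9 = 117 ≡ 1, so λ ≡ 12·9 ≡ 21.
  x = λ² - 12 - 12 = 441 - 24 ≡ 11; y = λ·(12 - 11) - 21 ≡ 0. → (11, 0)
3Q: (11, 0) + (12, 21). λ = (21 - 0)/(12 - 11) ≡ 21/1 mod 29. 1⁻¹ ≡ 1 (mod 29), so λ ≡ 21.
  x = λ² - 11 - 12 = 441 - 23 ≡ 12; y = λ·(11 - 12) - 0 ≡ 8. → (12, 8)
4Q: (12, 8) + (12, 21): same x and y₁ ≡ -y₂, so the sum is ∞.
5Q: ∞ + (12, 21) = (12, 21) (identity).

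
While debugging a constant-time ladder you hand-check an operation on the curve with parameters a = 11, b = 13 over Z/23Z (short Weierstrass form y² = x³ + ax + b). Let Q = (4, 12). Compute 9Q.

Double-and-add on 9 = (1001)₂. Start with Q = (4, 12) for the leading 1-bit.
double: tangent at (4, 12): λ = (3·4² + 11)/(2·12) ≡ 13/1. 1⁻¹ ≡ 1 (mod 23) since 1·1 = 1 ≡ 1, so λ ≡ 13·1 ≡ 13.
  x = λ² - 4 - 4 = 169 - 8 ≡ 0; y = λ·(4 - 0) - 12 ≡ 17. → (0, 17)
double: tangent at (0, 17): λ = (3·0² + 11)/(2·17) ≡ 11/11. 11⁻¹ ≡ 21 (mod 23), so λ ≡ 11·21 ≡ 1.
  x = λ² - 0 - 0 = 1 - 0 ≡ 1; y = λ·(0 - 1) - 17 ≡ 5. → (1, 5)
double: tangent at (1, 5): λ = (3·1² + 11)/(2·5) ≡ 14/10. 10⁻¹ ≡ 7 (mod 23), so λ ≡ 14·7 ≡ 6.
  x = λ² - 1 - 1 = 36 - 2 ≡ 11; y = λ·(1 - 11) - 5 ≡ 4. → (11, 4)
add Q: (11, 4) + (4, 12). λ = (12 - 4)/(4 - 11) ≡ 8/16 mod 23. 16⁻¹ ≡ 13 (mod 23) since 16·13 = 208 ≡ 1, so λ ≡ 12.
  x = λ² - 11 - 4 = 144 - 15 ≡ 14; y = λ·(11 - 14) - 4 ≡ 6. → (14, 6)

(14, 6)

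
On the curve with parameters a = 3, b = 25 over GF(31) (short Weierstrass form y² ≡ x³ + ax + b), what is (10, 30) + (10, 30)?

(0, 5)

tangent at (10, 30): λ = (3·10² + 3)/(2·30) ≡ 24/29. 29⁻¹ ≡ 15 (mod 31), so λ ≡ 24·15 ≡ 19.
  x = λ² - 10 - 10 = 361 - 20 ≡ 0; y = λ·(10 - 0) - 30 ≡ 5. → (0, 5)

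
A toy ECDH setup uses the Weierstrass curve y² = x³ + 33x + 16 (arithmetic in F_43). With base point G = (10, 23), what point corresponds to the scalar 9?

(15, 4)

Repeated addition: build up to 9G.
2G: tangent at (10, 23): λ = (3·10² + 33)/(2·23) ≡ 32/3. 3⁻¹ ≡ 29 (mod 43) since 3·29 = 87 ≡ 1, so λ ≡ 32·29 ≡ 25.
  x = λ² - 10 - 10 = 625 - 20 ≡ 3; y = λ·(10 - 3) - 23 ≡ 23. → (3, 23)
3G: (3, 23) + (10, 23). λ = (23 - 23)/(10 - 3) ≡ 0/7 mod 43. 7⁻¹ ≡ 37 (mod 43), so λ ≡ 0.
  x = λ² - 3 - 10 = 0 - 13 ≡ 30; y = λ·(3 - 30) - 23 ≡ 20. → (30, 20)
4G: (30, 20) + (10, 23). λ = (23 - 20)/(10 - 30) ≡ 3/23 mod 43. 23⁻¹ ≡ 15 (mod 43) since 23·15 = 345 ≡ 1, so λ ≡ 2.
  x = λ² - 30 - 10 = 4 - 40 ≡ 7; y = λ·(30 - 7) - 20 ≡ 26. → (7, 26)
5G: (7, 26) + (10, 23). λ = (23 - 26)/(10 - 7) ≡ 40/3 mod 43. 3⁻¹ ≡ 29 (mod 43) since 3·29 = 87 ≡ 1, so λ ≡ 42.
  x = λ² - 7 - 10 = 1764 - 17 ≡ 27; y = λ·(7 - 27) - 26 ≡ 37. → (27, 37)
6G: (27, 37) + (10, 23). λ = (23 - 37)/(10 - 27) ≡ 29/26 mod 43. 26⁻¹ ≡ 5 (mod 43), so λ ≡ 16.
  x = λ² - 27 - 10 = 256 - 37 ≡ 4; y = λ·(27 - 4) - 37 ≡ 30. → (4, 30)
7G: (4, 30) + (10, 23). λ = (23 - 30)/(10 - 4) ≡ 36/6 mod 43. 6⁻¹ ≡ 36 (mod 43), so λ ≡ 6.
  x = λ² - 4 - 10 = 36 - 14 ≡ 22; y = λ·(4 - 22) - 30 ≡ 34. → (22, 34)
8G: (22, 34) + (10, 23). λ = (23 - 34)/(10 - 22) ≡ 32/31 mod 43. 31⁻¹ ≡ 25 (mod 43), so λ ≡ 26.
  x = λ² - 22 - 10 = 676 - 32 ≡ 42; y = λ·(22 - 42) - 34 ≡ 5. → (42, 5)
9G: (42, 5) + (10, 23). λ = (23 - 5)/(10 - 42) ≡ 18/11 mod 43. 11⁻¹ ≡ 4 (mod 43), so λ ≡ 29.
  x = λ² - 42 - 10 = 841 - 52 ≡ 15; y = λ·(42 - 15) - 5 ≡ 4. → (15, 4)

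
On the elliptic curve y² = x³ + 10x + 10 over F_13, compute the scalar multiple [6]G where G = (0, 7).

(2, 8)

Repeated addition: build up to 6G.
2G: tangent at (0, 7): λ = (3·0² + 10)/(2·7) ≡ 10/1. 1⁻¹ ≡ 1 (mod 13) since 1·1 = 1 ≡ 1, so λ ≡ 10·1 ≡ 10.
  x = λ² - 0 - 0 = 100 - 0 ≡ 9; y = λ·(0 - 9) - 7 ≡ 7. → (9, 7)
3G: (9, 7) + (0, 7). λ = (7 - 7)/(0 - 9) ≡ 0/4 mod 13. 4⁻¹ ≡ 10 (mod 13) since 4·10 = 40 ≡ 1, so λ ≡ 0.
  x = λ² - 9 - 0 = 0 - 9 ≡ 4; y = λ·(9 - 4) - 7 ≡ 6. → (4, 6)
4G: (4, 6) + (0, 7). λ = (7 - 6)/(0 - 4) ≡ 1/9 mod 13. 9⁻¹ ≡ 3 (mod 13), so λ ≡ 3.
  x = λ² - 4 - 0 = 9 - 4 ≡ 5; y = λ·(4 - 5) - 6 ≡ 4. → (5, 4)
5G: (5, 4) + (0, 7). λ = (7 - 4)/(0 - 5) ≡ 3/8 mod 13. 8⁻¹ ≡ 5 (mod 13), so λ ≡ 2.
  x = λ² - 5 - 0 = 4 - 5 ≡ 12; y = λ·(5 - 12) - 4 ≡ 8. → (12, 8)
6G: (12, 8) + (0, 7). λ = (7 - 8)/(0 - 12) ≡ 12/1 mod 13. 1⁻¹ ≡ 1 (mod 13), so λ ≡ 12.
  x = λ² - 12 - 0 = 144 - 12 ≡ 2; y = λ·(12 - 2) - 8 ≡ 8. → (2, 8)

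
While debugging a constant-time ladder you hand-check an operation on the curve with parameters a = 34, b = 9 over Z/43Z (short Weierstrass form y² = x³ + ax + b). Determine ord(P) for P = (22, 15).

2P: tangent at (22, 15): λ = (3·22² + 34)/(2·15) ≡ 24/30. 30⁻¹ ≡ 33 (mod 43), so λ ≡ 24·33 ≡ 18.
  x = λ² - 22 - 22 = 324 - 44 ≡ 22; y = λ·(22 - 22) - 15 ≡ 28. → (22, 28)
3P: (22, 28) + (22, 15): same x and y₁ ≡ -y₂, so the sum is ∞.
3P = ∞, so the order is 3.

3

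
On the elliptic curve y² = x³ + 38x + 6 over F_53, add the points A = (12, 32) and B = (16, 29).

(12, 32) + (16, 29). λ = (29 - 32)/(16 - 12) ≡ 50/4 mod 53. 4⁻¹ ≡ 40 (mod 53), so λ ≡ 39.
  x = λ² - 12 - 16 = 1521 - 28 ≡ 9; y = λ·(12 - 9) - 32 ≡ 32. → (9, 32)

(9, 32)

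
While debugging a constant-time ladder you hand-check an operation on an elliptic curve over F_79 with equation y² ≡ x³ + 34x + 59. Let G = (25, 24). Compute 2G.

(42, 29)

tangent at (25, 24): λ = (3·25² + 34)/(2·24) ≡ 13/48. 48⁻¹ ≡ 28 (mod 79) since 48·28 = 1344 ≡ 1, so λ ≡ 13·28 ≡ 48.
  x = λ² - 25 - 25 = 2304 - 50 ≡ 42; y = λ·(25 - 42) - 24 ≡ 29. → (42, 29)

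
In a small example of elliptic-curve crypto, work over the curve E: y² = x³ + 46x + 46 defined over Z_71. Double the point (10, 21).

(63, 36)

tangent at (10, 21): λ = (3·10² + 46)/(2·21) ≡ 62/42. 42⁻¹ ≡ 22 (mod 71), so λ ≡ 62·22 ≡ 15.
  x = λ² - 10 - 10 = 225 - 20 ≡ 63; y = λ·(10 - 63) - 21 ≡ 36. → (63, 36)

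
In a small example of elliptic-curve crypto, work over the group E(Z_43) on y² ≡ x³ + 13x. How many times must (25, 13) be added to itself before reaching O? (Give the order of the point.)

11

2P: tangent at (25, 13): λ = (3·25² + 13)/(2·13) ≡ 39/26. 26⁻¹ ≡ 5 (mod 43) since 26·5 = 130 ≡ 1, so λ ≡ 39·5 ≡ 23.
  x = λ² - 25 - 25 = 529 - 50 ≡ 6; y = λ·(25 - 6) - 13 ≡ 37. → (6, 37)
3P: (6, 37) + (25, 13). λ = (13 - 37)/(25 - 6) ≡ 19/19 mod 43. 19⁻¹ ≡ 34 (mod 43), so λ ≡ 1.
  x = λ² - 6 - 25 = 1 - 31 ≡ 13; y = λ·(6 - 13) - 37 ≡ 42. → (13, 42)
4P: (13, 42) + (25, 13). λ = (13 - 42)/(25 - 13) ≡ 14/12 mod 43. 12⁻¹ ≡ 18 (mod 43), so λ ≡ 37.
  x = λ² - 13 - 25 = 1369 - 38 ≡ 41; y = λ·(13 - 41) - 42 ≡ 40. → (41, 40)
5P: (41, 40) + (25, 13). λ = (13 - 40)/(25 - 41) ≡ 16/27 mod 43. 27⁻¹ ≡ 8 (mod 43) since 27·8 = 216 ≡ 1, so λ ≡ 42.
  x = λ² - 41 - 25 = 1764 - 66 ≡ 21; y = λ·(41 - 21) - 40 ≡ 26. → (21, 26)
6P: (21, 26) + (25, 13). λ = (13 - 26)/(25 - 21) ≡ 30/4 mod 43. 4⁻¹ ≡ 11 (mod 43), so λ ≡ 29.
  x = λ² - 21 - 25 = 841 - 46 ≡ 21; y = λ·(21 - 21) - 26 ≡ 17. → (21, 17)
7P: (21, 17) + (25, 13). λ = (13 - 17)/(25 - 21) ≡ 39/4 mod 43. 4⁻¹ ≡ 11 (mod 43), so λ ≡ 42.
  x = λ² - 21 - 25 = 1764 - 46 ≡ 41; y = λ·(21 - 41) - 17 ≡ 3. → (41, 3)
8P: (41, 3) + (25, 13). λ = (13 - 3)/(25 - 41) ≡ 10/27 mod 43. 27⁻¹ ≡ 8 (mod 43), so λ ≡ 37.
  x = λ² - 41 - 25 = 1369 - 66 ≡ 13; y = λ·(41 - 13) - 3 ≡ 1. → (13, 1)
9P: (13, 1) + (25, 13). λ = (13 - 1)/(25 - 13) ≡ 12/12 mod 43. 12⁻¹ ≡ 18 (mod 43) since 12·18 = 216 ≡ 1, so λ ≡ 1.
  x = λ² - 13 - 25 = 1 - 38 ≡ 6; y = λ·(13 - 6) - 1 ≡ 6. → (6, 6)
10P: (6, 6) + (25, 13). λ = (13 - 6)/(25 - 6) ≡ 7/19 mod 43. 19⁻¹ ≡ 34 (mod 43) since 19·34 = 646 ≡ 1, so λ ≡ 23.
  x = λ² - 6 - 25 = 529 - 31 ≡ 25; y = λ·(6 - 25) - 6 ≡ 30. → (25, 30)
11P: (25, 30) + (25, 13): same x and y₁ ≡ -y₂, so the sum is O.
11P = O, so the order is 11.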